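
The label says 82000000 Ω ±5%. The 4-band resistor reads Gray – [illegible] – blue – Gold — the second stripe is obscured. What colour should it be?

red

82000000 Ω = 82 × 10^6.
The second band gives digit 2 of the significand, and 2 is red.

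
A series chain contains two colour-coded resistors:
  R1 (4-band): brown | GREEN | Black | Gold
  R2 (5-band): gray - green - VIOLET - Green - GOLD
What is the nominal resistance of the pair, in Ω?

R1: brown, green → 15; black ×1 → 15 Ω.
R2: grey, green, violet → 857; green ×10^5 → 85700000 Ω.
Series: 15 + 85700000 = 85700015 Ω.

85700015 Ω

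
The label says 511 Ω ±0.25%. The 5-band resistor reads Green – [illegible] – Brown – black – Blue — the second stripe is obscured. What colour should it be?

511 Ω = 511 × 10^0.
The second band gives digit 1 of the significand, and 1 is brown.

brown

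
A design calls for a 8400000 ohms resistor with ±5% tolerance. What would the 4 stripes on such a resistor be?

grey, yellow, green, gold

8400000 Ω = 84 × 10^5.
8 → grey
4 → yellow
Multiplier 10^5 → green.
±5% tolerance → gold.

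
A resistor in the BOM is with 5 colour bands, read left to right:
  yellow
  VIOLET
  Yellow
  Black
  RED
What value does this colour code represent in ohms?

474 Ω

Yellow → 4 (first significant figure)
Violet → 7 (second significant figure)
Yellow → 4 (third significant figure)
Black → ×1 multiplier
474 × 1 = 474 Ω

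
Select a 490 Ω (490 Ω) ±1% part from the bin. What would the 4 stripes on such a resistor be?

yellow, white, brown, brown

490 Ω = 49 × 10^1.
4 → yellow
9 → white
Multiplier 10^1 → brown.
±1% tolerance → brown.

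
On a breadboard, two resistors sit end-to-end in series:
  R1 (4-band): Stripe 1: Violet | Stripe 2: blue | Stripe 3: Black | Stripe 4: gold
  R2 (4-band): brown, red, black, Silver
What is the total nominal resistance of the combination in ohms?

R1: violet, blue → 76; black ×1 → 76 Ω.
R2: brown, red → 12; black ×1 → 12 Ω.
Series: 76 + 12 = 88 Ω.

88 Ω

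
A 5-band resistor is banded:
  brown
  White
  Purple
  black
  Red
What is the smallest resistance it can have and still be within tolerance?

193.06 Ω

Brown → 1 (first significant figure)
White → 9 (second significant figure)
Violet → 7 (third significant figure)
Black → ×1 multiplier
Red → ±2% tolerance
197 × 1 = 197 Ω
Smallest = 197 × (1 − 2/100) = 193.06 Ω.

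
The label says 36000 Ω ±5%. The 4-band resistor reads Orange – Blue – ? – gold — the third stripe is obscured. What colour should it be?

orange

36000 Ω = 36 × 10^3.
The third band is the multiplier, 10^3, which is orange.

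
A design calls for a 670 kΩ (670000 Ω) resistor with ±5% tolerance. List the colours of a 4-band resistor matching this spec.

670000 Ω = 67 × 10^4.
6 → blue
7 → violet
Multiplier 10^4 → yellow.
±5% tolerance → gold.

blue, violet, yellow, gold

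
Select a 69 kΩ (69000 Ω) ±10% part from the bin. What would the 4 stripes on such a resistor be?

69000 Ω = 69 × 10^3.
6 → blue
9 → white
Multiplier 10^3 → orange.
±10% tolerance → silver.

blue, white, orange, silver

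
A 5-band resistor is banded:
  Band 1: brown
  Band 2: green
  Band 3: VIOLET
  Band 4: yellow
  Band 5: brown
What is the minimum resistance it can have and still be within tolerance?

1554300 Ω

Brown → 1 (first significant figure)
Green → 5 (second significant figure)
Violet → 7 (third significant figure)
Yellow → ×10^4 multiplier
Brown → ±1% tolerance
157 × 10000 = 1570000 Ω
Minimum = 1570000 × (1 − 1/100) = 1554300 Ω.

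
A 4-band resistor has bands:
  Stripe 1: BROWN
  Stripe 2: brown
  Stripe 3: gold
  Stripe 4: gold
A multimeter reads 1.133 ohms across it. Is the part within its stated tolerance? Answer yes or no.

yes

Brown → 1 (first significant figure)
Brown → 1 (second significant figure)
Gold → ×0.1 multiplier
Gold → ±5% tolerance
11 × 0.1 = 1.1 Ω
Allowed range: 1.045 Ω to 1.155 Ω.
1.133 ohms lies inside that range.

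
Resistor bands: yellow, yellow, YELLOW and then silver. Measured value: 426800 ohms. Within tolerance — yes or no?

yes

Yellow → 4 (first significant figure)
Yellow → 4 (second significant figure)
Yellow → ×10^4 multiplier
Silver → ±10% tolerance
44 × 10000 = 440000 Ω
Allowed range: 396000 Ω to 484000 Ω.
426800 ohms lies inside that range.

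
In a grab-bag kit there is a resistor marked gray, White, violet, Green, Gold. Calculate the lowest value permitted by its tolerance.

85215000 Ω

Grey → 8 (first significant figure)
White → 9 (second significant figure)
Violet → 7 (third significant figure)
Green → ×10^5 multiplier
Gold → ±5% tolerance
897 × 100000 = 89700000 Ω
Lowest = 89700000 × (1 − 5/100) = 85215000 Ω.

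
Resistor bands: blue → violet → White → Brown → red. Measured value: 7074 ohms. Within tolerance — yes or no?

Blue → 6 (first significant figure)
Violet → 7 (second significant figure)
White → 9 (third significant figure)
Brown → ×10 multiplier
Red → ±2% tolerance
679 × 10 = 6790 Ω
Allowed range: 6654.2 Ω to 6925.8 Ω.
7074 ohms lies outside that range.

no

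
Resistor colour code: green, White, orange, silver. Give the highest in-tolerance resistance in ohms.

64900 Ω

Green → 5 (first significant figure)
White → 9 (second significant figure)
Orange → ×10^3 multiplier
Silver → ±10% tolerance
59 × 1000 = 59000 Ω
Highest = 59000 × (1 + 10/100) = 64900 Ω.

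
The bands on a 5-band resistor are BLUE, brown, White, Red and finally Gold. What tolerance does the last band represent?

±5%

The last band, gold, is the tolerance band.
Gold corresponds to ±5%.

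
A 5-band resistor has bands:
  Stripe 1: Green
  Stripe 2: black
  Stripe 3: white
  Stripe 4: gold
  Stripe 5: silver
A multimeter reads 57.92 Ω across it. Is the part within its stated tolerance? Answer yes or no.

no

Green → 5 (first significant figure)
Black → 0 (second significant figure)
White → 9 (third significant figure)
Gold → ×0.1 multiplier
Silver → ±10% tolerance
509 × 0.1 = 50.9 Ω
Allowed range: 45.81 Ω to 55.99 Ω.
57.92 Ω lies outside that range.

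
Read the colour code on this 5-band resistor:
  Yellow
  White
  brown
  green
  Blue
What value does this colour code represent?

49100000 Ω

Yellow → 4 (first significant figure)
White → 9 (second significant figure)
Brown → 1 (third significant figure)
Green → ×10^5 multiplier
491 × 100000 = 49100000 Ω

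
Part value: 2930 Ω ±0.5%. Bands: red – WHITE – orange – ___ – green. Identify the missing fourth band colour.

2930 Ω = 293 × 10^1.
The fourth band is the multiplier, 10^1, which is brown.

brown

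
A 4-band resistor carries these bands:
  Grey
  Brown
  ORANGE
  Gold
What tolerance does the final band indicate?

The last band, gold, is the tolerance band.
Gold corresponds to ±5%.

±5%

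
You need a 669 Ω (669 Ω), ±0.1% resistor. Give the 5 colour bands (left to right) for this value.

blue, blue, white, black, violet

669 Ω = 669 × 10^0.
6 → blue
6 → blue
9 → white
Multiplier 10^0 → black.
±0.1% tolerance → violet.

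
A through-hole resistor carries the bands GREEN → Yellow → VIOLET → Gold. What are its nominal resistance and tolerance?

Green → 5 (first significant figure)
Yellow → 4 (second significant figure)
Violet → ×10^7 multiplier
Gold → ±5% tolerance
54 × 10000000 = 540000000 Ω

540000000 Ω ±5%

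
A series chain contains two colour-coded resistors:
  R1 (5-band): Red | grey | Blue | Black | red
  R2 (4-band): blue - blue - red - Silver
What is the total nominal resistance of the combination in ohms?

6886 Ω

R1: red, grey, blue → 286; black ×1 → 286 Ω.
R2: blue, blue → 66; red ×10^2 → 6600 Ω.
Series: 286 + 6600 = 6886 Ω.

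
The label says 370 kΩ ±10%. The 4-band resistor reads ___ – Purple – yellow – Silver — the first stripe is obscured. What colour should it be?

370000 Ω = 37 × 10^4.
The first band gives digit 3 of the significand, and 3 is orange.

orange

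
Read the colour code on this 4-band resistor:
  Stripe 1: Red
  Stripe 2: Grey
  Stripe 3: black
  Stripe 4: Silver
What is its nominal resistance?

Red → 2 (first significant figure)
Grey → 8 (second significant figure)
Black → ×1 multiplier
28 × 1 = 28 Ω

28 Ω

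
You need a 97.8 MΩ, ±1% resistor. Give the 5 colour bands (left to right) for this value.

97800000 Ω = 978 × 10^5.
9 → white
7 → violet
8 → grey
Multiplier 10^5 → green.
±1% tolerance → brown.

white, violet, grey, green, brown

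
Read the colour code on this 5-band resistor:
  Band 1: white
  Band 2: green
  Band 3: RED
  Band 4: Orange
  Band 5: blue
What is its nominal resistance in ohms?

952000 Ω

White → 9 (first significant figure)
Green → 5 (second significant figure)
Red → 2 (third significant figure)
Orange → ×10^3 multiplier
952 × 1000 = 952000 Ω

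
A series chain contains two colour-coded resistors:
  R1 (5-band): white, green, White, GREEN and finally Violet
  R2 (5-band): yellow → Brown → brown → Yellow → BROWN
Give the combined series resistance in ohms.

100010000 Ω

R1: white, green, white → 959; green ×10^5 → 95900000 Ω.
R2: yellow, brown, brown → 411; yellow ×10^4 → 4110000 Ω.
Series: 95900000 + 4110000 = 100010000 Ω.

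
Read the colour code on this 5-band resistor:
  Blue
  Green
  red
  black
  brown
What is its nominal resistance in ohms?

Blue → 6 (first significant figure)
Green → 5 (second significant figure)
Red → 2 (third significant figure)
Black → ×1 multiplier
652 × 1 = 652 Ω

652 Ω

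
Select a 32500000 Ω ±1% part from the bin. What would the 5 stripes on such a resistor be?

32500000 Ω = 325 × 10^5.
3 → orange
2 → red
5 → green
Multiplier 10^5 → green.
±1% tolerance → brown.

orange, red, green, green, brown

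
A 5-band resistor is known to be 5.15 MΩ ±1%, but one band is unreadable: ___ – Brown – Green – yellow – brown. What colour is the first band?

5150000 Ω = 515 × 10^4.
The first band gives digit 5 of the significand, and 5 is green.

green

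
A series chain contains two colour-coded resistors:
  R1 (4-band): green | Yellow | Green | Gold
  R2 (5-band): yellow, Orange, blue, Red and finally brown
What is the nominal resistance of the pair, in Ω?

5443600 Ω

R1: green, yellow → 54; green ×10^5 → 5400000 Ω.
R2: yellow, orange, blue → 436; red ×10^2 → 43600 Ω.
Series: 5400000 + 43600 = 5443600 Ω.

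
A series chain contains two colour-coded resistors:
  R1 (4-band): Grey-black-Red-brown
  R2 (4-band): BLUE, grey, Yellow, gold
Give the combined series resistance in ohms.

688000 Ω

R1: grey, black → 80; red ×10^2 → 8000 Ω.
R2: blue, grey → 68; yellow ×10^4 → 680000 Ω.
Series: 8000 + 680000 = 688000 Ω.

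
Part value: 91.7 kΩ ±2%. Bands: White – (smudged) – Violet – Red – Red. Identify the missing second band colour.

91700 Ω = 917 × 10^2.
The second band gives digit 1 of the significand, and 1 is brown.

brown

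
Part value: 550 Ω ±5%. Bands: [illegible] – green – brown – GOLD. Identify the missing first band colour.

green

550 Ω = 55 × 10^1.
The first band gives digit 5 of the significand, and 5 is green.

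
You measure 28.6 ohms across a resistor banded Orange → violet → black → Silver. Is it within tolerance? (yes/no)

Orange → 3 (first significant figure)
Violet → 7 (second significant figure)
Black → ×1 multiplier
Silver → ±10% tolerance
37 × 1 = 37 Ω
Allowed range: 33.3 Ω to 40.7 Ω.
28.6 ohms lies outside that range.

no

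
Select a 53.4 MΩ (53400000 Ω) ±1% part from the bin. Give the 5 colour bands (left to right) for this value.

53400000 Ω = 534 × 10^5.
5 → green
3 → orange
4 → yellow
Multiplier 10^5 → green.
±1% tolerance → brown.

green, orange, yellow, green, brown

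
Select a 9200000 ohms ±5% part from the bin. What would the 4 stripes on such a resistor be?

white, red, green, gold

9200000 Ω = 92 × 10^5.
9 → white
2 → red
Multiplier 10^5 → green.
±5% tolerance → gold.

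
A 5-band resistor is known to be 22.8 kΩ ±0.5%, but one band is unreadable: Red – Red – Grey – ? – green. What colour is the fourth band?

22800 Ω = 228 × 10^2.
The fourth band is the multiplier, 10^2, which is red.

red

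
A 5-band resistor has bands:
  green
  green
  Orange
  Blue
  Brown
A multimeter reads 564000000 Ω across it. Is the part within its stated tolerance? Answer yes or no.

no

Green → 5 (first significant figure)
Green → 5 (second significant figure)
Orange → 3 (third significant figure)
Blue → ×10^6 multiplier
Brown → ±1% tolerance
553 × 1000000 = 553000000 Ω
Allowed range: 547470000 Ω to 558530000 Ω.
564000000 Ω lies outside that range.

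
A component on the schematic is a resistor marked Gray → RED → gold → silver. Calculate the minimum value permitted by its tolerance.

Grey → 8 (first significant figure)
Red → 2 (second significant figure)
Gold → ×0.1 multiplier
Silver → ±10% tolerance
82 × 0.1 = 8.2 Ω
Minimum = 8.2 × (1 − 10/100) = 7.38 Ω.

7.38 Ω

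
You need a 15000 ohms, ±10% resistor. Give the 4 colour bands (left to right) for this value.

brown, green, orange, silver

15000 Ω = 15 × 10^3.
1 → brown
5 → green
Multiplier 10^3 → orange.
±10% tolerance → silver.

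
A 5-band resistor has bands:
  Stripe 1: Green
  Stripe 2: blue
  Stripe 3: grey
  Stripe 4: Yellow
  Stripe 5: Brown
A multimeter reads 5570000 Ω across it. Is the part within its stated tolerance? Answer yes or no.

no

Green → 5 (first significant figure)
Blue → 6 (second significant figure)
Grey → 8 (third significant figure)
Yellow → ×10^4 multiplier
Brown → ±1% tolerance
568 × 10000 = 5680000 Ω
Allowed range: 5623200 Ω to 5736800 Ω.
5570000 Ω lies outside that range.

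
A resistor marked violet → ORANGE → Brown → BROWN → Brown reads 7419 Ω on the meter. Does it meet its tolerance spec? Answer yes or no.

no

Violet → 7 (first significant figure)
Orange → 3 (second significant figure)
Brown → 1 (third significant figure)
Brown → ×10 multiplier
Brown → ±1% tolerance
731 × 10 = 7310 Ω
Allowed range: 7236.9 Ω to 7383.1 Ω.
7419 Ω lies outside that range.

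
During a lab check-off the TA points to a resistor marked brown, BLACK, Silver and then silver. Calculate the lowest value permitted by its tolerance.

0.09 Ω

Brown → 1 (first significant figure)
Black → 0 (second significant figure)
Silver → ×0.01 multiplier
Silver → ±10% tolerance
10 × 0.01 = 0.1 Ω
Lowest = 0.1 × (1 − 10/100) = 0.09 Ω.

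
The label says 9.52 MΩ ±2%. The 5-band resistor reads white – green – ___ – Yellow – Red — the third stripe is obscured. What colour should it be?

9520000 Ω = 952 × 10^4.
The third band gives digit 2 of the significand, and 2 is red.

red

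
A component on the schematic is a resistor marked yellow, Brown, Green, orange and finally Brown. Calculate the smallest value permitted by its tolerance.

410850 Ω

Yellow → 4 (first significant figure)
Brown → 1 (second significant figure)
Green → 5 (third significant figure)
Orange → ×10^3 multiplier
Brown → ±1% tolerance
415 × 1000 = 415000 Ω
Smallest = 415000 × (1 − 1/100) = 410850 Ω.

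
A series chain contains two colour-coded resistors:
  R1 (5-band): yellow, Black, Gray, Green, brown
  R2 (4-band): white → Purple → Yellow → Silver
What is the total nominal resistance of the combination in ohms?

41770000 Ω

R1: yellow, black, grey → 408; green ×10^5 → 40800000 Ω.
R2: white, violet → 97; yellow ×10^4 → 970000 Ω.
Series: 40800000 + 970000 = 41770000 Ω.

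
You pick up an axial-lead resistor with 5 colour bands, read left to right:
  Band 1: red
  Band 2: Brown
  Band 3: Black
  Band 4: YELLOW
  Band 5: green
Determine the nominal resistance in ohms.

Red → 2 (first significant figure)
Brown → 1 (second significant figure)
Black → 0 (third significant figure)
Yellow → ×10^4 multiplier
210 × 10000 = 2100000 Ω

2100000 Ω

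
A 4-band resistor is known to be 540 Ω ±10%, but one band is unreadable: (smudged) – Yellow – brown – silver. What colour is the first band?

green

540 Ω = 54 × 10^1.
The first band gives digit 5 of the significand, and 5 is green.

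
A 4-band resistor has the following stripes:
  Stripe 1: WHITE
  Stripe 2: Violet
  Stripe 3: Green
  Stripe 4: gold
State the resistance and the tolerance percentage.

9700000 Ω ±5%

White → 9 (first significant figure)
Violet → 7 (second significant figure)
Green → ×10^5 multiplier
Gold → ±5% tolerance
97 × 100000 = 9700000 Ω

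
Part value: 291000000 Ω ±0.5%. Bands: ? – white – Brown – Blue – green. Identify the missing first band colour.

red

291000000 Ω = 291 × 10^6.
The first band gives digit 2 of the significand, and 2 is red.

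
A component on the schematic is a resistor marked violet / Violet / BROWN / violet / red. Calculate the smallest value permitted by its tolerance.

7555800000 Ω

Violet → 7 (first significant figure)
Violet → 7 (second significant figure)
Brown → 1 (third significant figure)
Violet → ×10^7 multiplier
Red → ±2% tolerance
771 × 10000000 = 7710000000 Ω
Smallest = 7710000000 × (1 − 2/100) = 7555800000 Ω.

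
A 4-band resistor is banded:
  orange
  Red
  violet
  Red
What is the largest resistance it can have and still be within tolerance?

326400000 Ω

Orange → 3 (first significant figure)
Red → 2 (second significant figure)
Violet → ×10^7 multiplier
Red → ±2% tolerance
32 × 10000000 = 320000000 Ω
Largest = 320000000 × (1 + 2/100) = 326400000 Ω.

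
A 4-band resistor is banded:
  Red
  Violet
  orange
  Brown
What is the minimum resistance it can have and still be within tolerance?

Red → 2 (first significant figure)
Violet → 7 (second significant figure)
Orange → ×10^3 multiplier
Brown → ±1% tolerance
27 × 1000 = 27000 Ω
Minimum = 27000 × (1 − 1/100) = 26730 Ω.

26730 Ω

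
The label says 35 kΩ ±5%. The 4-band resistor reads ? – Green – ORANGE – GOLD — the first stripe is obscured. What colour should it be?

orange

35000 Ω = 35 × 10^3.
The first band gives digit 3 of the significand, and 3 is orange.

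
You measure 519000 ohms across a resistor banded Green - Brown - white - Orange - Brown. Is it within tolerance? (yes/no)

yes

Green → 5 (first significant figure)
Brown → 1 (second significant figure)
White → 9 (third significant figure)
Orange → ×10^3 multiplier
Brown → ±1% tolerance
519 × 1000 = 519000 Ω
Allowed range: 513810 Ω to 524190 Ω.
519000 ohms lies inside that range.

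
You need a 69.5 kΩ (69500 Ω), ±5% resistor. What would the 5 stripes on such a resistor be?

blue, white, green, red, gold

69500 Ω = 695 × 10^2.
6 → blue
9 → white
5 → green
Multiplier 10^2 → red.
±5% tolerance → gold.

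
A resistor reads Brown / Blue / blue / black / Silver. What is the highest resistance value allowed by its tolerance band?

Brown → 1 (first significant figure)
Blue → 6 (second significant figure)
Blue → 6 (third significant figure)
Black → ×1 multiplier
Silver → ±10% tolerance
166 × 1 = 166 Ω
Highest = 166 × (1 + 10/100) = 182.6 Ω.

182.6 Ω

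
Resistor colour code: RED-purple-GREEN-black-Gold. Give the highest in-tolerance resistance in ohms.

288.75 Ω

Red → 2 (first significant figure)
Violet → 7 (second significant figure)
Green → 5 (third significant figure)
Black → ×1 multiplier
Gold → ±5% tolerance
275 × 1 = 275 Ω
Highest = 275 × (1 + 5/100) = 288.75 Ω.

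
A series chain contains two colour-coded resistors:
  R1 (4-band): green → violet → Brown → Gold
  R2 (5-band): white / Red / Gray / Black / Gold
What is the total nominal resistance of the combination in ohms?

R1: green, violet → 57; brown ×10 → 570 Ω.
R2: white, red, grey → 928; black ×1 → 928 Ω.
Series: 570 + 928 = 1498 Ω.

1498 Ω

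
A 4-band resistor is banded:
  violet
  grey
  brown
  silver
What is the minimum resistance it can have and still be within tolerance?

702 Ω

Violet → 7 (first significant figure)
Grey → 8 (second significant figure)
Brown → ×10 multiplier
Silver → ±10% tolerance
78 × 10 = 780 Ω
Minimum = 780 × (1 − 10/100) = 702 Ω.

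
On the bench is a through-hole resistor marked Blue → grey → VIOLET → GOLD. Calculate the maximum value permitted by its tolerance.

714000000 Ω

Blue → 6 (first significant figure)
Grey → 8 (second significant figure)
Violet → ×10^7 multiplier
Gold → ±5% tolerance
68 × 10000000 = 680000000 Ω
Maximum = 680000000 × (1 + 5/100) = 714000000 Ω.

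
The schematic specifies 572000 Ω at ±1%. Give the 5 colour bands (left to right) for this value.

572000 Ω = 572 × 10^3.
5 → green
7 → violet
2 → red
Multiplier 10^3 → orange.
±1% tolerance → brown.

green, violet, red, orange, brown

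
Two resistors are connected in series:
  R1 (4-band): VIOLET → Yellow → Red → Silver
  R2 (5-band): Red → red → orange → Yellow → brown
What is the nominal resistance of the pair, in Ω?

R1: violet, yellow → 74; red ×10^2 → 7400 Ω.
R2: red, red, orange → 223; yellow ×10^4 → 2230000 Ω.
Series: 7400 + 2230000 = 2237400 Ω.

2237400 Ω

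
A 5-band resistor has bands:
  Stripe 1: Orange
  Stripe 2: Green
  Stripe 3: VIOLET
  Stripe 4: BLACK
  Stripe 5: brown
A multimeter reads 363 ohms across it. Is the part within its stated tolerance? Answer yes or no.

Orange → 3 (first significant figure)
Green → 5 (second significant figure)
Violet → 7 (third significant figure)
Black → ×1 multiplier
Brown → ±1% tolerance
357 × 1 = 357 Ω
Allowed range: 353.43 Ω to 360.57 Ω.
363 ohms lies outside that range.

no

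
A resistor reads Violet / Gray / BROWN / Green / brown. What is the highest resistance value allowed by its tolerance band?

78881000 Ω

Violet → 7 (first significant figure)
Grey → 8 (second significant figure)
Brown → 1 (third significant figure)
Green → ×10^5 multiplier
Brown → ±1% tolerance
781 × 100000 = 78100000 Ω
Highest = 78100000 × (1 + 1/100) = 78881000 Ω.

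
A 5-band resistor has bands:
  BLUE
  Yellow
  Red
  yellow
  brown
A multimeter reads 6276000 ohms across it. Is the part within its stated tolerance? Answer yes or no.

no

Blue → 6 (first significant figure)
Yellow → 4 (second significant figure)
Red → 2 (third significant figure)
Yellow → ×10^4 multiplier
Brown → ±1% tolerance
642 × 10000 = 6420000 Ω
Allowed range: 6355800 Ω to 6484200 Ω.
6276000 ohms lies outside that range.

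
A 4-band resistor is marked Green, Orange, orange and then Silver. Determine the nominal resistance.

53000 Ω

Green → 5 (first significant figure)
Orange → 3 (second significant figure)
Orange → ×10^3 multiplier
53 × 1000 = 53000 Ω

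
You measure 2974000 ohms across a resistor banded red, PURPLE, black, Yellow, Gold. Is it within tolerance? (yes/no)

Red → 2 (first significant figure)
Violet → 7 (second significant figure)
Black → 0 (third significant figure)
Yellow → ×10^4 multiplier
Gold → ±5% tolerance
270 × 10000 = 2700000 Ω
Allowed range: 2565000 Ω to 2835000 Ω.
2974000 ohms lies outside that range.

no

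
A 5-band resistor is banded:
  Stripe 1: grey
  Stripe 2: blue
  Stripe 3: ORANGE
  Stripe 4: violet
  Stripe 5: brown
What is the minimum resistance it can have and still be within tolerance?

8543700000 Ω

Grey → 8 (first significant figure)
Blue → 6 (second significant figure)
Orange → 3 (third significant figure)
Violet → ×10^7 multiplier
Brown → ±1% tolerance
863 × 10000000 = 8630000000 Ω
Minimum = 8630000000 × (1 − 1/100) = 8543700000 Ω.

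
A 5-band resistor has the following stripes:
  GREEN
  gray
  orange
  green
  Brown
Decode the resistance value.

Green → 5 (first significant figure)
Grey → 8 (second significant figure)
Orange → 3 (third significant figure)
Green → ×10^5 multiplier
583 × 100000 = 58300000 Ω

58300000 Ω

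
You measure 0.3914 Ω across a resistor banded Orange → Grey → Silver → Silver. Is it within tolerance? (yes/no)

yes

Orange → 3 (first significant figure)
Grey → 8 (second significant figure)
Silver → ×0.01 multiplier
Silver → ±10% tolerance
38 × 0.01 = 0.38 Ω
Allowed range: 0.342 Ω to 0.418 Ω.
0.3914 Ω lies inside that range.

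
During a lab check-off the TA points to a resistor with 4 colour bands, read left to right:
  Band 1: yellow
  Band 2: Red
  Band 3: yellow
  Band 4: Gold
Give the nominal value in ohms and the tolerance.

420000 Ω ±5%

Yellow → 4 (first significant figure)
Red → 2 (second significant figure)
Yellow → ×10^4 multiplier
Gold → ±5% tolerance
42 × 10000 = 420000 Ω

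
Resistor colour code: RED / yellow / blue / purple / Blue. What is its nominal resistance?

Red → 2 (first significant figure)
Yellow → 4 (second significant figure)
Blue → 6 (third significant figure)
Violet → ×10^7 multiplier
246 × 10000000 = 2460000000 Ω

2460000000 Ω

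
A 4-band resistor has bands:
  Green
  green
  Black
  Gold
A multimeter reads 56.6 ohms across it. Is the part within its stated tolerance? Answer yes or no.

Green → 5 (first significant figure)
Green → 5 (second significant figure)
Black → ×1 multiplier
Gold → ±5% tolerance
55 × 1 = 55 Ω
Allowed range: 52.25 Ω to 57.75 Ω.
56.6 ohms lies inside that range.

yes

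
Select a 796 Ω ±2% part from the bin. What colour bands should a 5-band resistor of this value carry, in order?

796 Ω = 796 × 10^0.
7 → violet
9 → white
6 → blue
Multiplier 10^0 → black.
±2% tolerance → red.

violet, white, blue, black, red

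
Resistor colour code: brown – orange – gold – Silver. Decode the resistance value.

1.3 Ω

Brown → 1 (first significant figure)
Orange → 3 (second significant figure)
Gold → ×0.1 multiplier
13 × 0.1 = 1.3 Ω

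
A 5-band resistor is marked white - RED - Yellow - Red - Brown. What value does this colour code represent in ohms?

92400 Ω

White → 9 (first significant figure)
Red → 2 (second significant figure)
Yellow → 4 (third significant figure)
Red → ×10^2 multiplier
924 × 100 = 92400 Ω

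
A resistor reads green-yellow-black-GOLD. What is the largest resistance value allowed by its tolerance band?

56.7 Ω

Green → 5 (first significant figure)
Yellow → 4 (second significant figure)
Black → ×1 multiplier
Gold → ±5% tolerance
54 × 1 = 54 Ω
Largest = 54 × (1 + 5/100) = 56.7 Ω.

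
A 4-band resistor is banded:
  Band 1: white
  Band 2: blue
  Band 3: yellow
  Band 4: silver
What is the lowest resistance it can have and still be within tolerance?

White → 9 (first significant figure)
Blue → 6 (second significant figure)
Yellow → ×10^4 multiplier
Silver → ±10% tolerance
96 × 10000 = 960000 Ω
Lowest = 960000 × (1 − 10/100) = 864000 Ω.

864000 Ω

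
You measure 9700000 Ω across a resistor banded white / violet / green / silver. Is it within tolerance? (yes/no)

White → 9 (first significant figure)
Violet → 7 (second significant figure)
Green → ×10^5 multiplier
Silver → ±10% tolerance
97 × 100000 = 9700000 Ω
Allowed range: 8730000 Ω to 10670000 Ω.
9700000 Ω lies inside that range.

yes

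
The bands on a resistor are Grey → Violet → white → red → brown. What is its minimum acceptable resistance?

87021 Ω

Grey → 8 (first significant figure)
Violet → 7 (second significant figure)
White → 9 (third significant figure)
Red → ×10^2 multiplier
Brown → ±1% tolerance
879 × 100 = 87900 Ω
Minimum = 87900 × (1 − 1/100) = 87021 Ω.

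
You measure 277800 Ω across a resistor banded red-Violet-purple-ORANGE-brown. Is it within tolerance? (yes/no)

yes

Red → 2 (first significant figure)
Violet → 7 (second significant figure)
Violet → 7 (third significant figure)
Orange → ×10^3 multiplier
Brown → ±1% tolerance
277 × 1000 = 277000 Ω
Allowed range: 274230 Ω to 279770 Ω.
277800 Ω lies inside that range.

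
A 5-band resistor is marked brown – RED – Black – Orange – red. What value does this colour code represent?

Brown → 1 (first significant figure)
Red → 2 (second significant figure)
Black → 0 (third significant figure)
Orange → ×10^3 multiplier
120 × 1000 = 120000 Ω

120000 Ω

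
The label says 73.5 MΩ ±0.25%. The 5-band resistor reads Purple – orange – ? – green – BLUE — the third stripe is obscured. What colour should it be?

green

73500000 Ω = 735 × 10^5.
The third band gives digit 5 of the significand, and 5 is green.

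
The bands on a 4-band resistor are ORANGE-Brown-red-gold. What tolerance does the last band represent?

±5%

The last band, gold, is the tolerance band.
Gold corresponds to ±5%.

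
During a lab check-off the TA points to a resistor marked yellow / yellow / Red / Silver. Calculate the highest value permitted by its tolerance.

Yellow → 4 (first significant figure)
Yellow → 4 (second significant figure)
Red → ×10^2 multiplier
Silver → ±10% tolerance
44 × 100 = 4400 Ω
Highest = 4400 × (1 + 10/100) = 4840 Ω.

4840 Ω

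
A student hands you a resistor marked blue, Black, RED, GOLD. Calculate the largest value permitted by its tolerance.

6300 Ω

Blue → 6 (first significant figure)
Black → 0 (second significant figure)
Red → ×10^2 multiplier
Gold → ±5% tolerance
60 × 100 = 6000 Ω
Largest = 6000 × (1 + 5/100) = 6300 Ω.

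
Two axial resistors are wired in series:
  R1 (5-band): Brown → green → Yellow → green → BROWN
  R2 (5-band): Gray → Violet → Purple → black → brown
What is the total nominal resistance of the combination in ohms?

R1: brown, green, yellow → 154; green ×10^5 → 15400000 Ω.
R2: grey, violet, violet → 877; black ×1 → 877 Ω.
Series: 15400000 + 877 = 15400877 Ω.

15400877 Ω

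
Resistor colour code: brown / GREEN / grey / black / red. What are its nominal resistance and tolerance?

158 Ω ±2%

Brown → 1 (first significant figure)
Green → 5 (second significant figure)
Grey → 8 (third significant figure)
Black → ×1 multiplier
Red → ±2% tolerance
158 × 1 = 158 Ω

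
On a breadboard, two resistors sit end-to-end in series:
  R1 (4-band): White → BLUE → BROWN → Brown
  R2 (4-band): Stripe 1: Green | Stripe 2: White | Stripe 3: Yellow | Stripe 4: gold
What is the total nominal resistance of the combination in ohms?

R1: white, blue → 96; brown ×10 → 960 Ω.
R2: green, white → 59; yellow ×10^4 → 590000 Ω.
Series: 960 + 590000 = 590960 Ω.

590960 Ω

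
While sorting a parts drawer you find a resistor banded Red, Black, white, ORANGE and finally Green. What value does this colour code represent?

209000 Ω

Red → 2 (first significant figure)
Black → 0 (second significant figure)
White → 9 (third significant figure)
Orange → ×10^3 multiplier
209 × 1000 = 209000 Ω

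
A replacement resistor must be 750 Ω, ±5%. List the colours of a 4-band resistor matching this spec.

750 Ω = 75 × 10^1.
7 → violet
5 → green
Multiplier 10^1 → brown.
±5% tolerance → gold.

violet, green, brown, gold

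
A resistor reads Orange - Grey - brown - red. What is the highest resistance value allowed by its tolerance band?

Orange → 3 (first significant figure)
Grey → 8 (second significant figure)
Brown → ×10 multiplier
Red → ±2% tolerance
38 × 10 = 380 Ω
Highest = 380 × (1 + 2/100) = 387.6 Ω.

387.6 Ω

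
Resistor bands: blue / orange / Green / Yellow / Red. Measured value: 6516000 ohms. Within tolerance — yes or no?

no

Blue → 6 (first significant figure)
Orange → 3 (second significant figure)
Green → 5 (third significant figure)
Yellow → ×10^4 multiplier
Red → ±2% tolerance
635 × 10000 = 6350000 Ω
Allowed range: 6223000 Ω to 6477000 Ω.
6516000 ohms lies outside that range.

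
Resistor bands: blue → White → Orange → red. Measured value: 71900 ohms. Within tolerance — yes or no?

no

Blue → 6 (first significant figure)
White → 9 (second significant figure)
Orange → ×10^3 multiplier
Red → ±2% tolerance
69 × 1000 = 69000 Ω
Allowed range: 67620 Ω to 70380 Ω.
71900 ohms lies outside that range.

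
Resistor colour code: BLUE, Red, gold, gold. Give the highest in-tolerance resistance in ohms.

6.51 Ω

Blue → 6 (first significant figure)
Red → 2 (second significant figure)
Gold → ×0.1 multiplier
Gold → ±5% tolerance
62 × 0.1 = 6.2 Ω
Highest = 6.2 × (1 + 5/100) = 6.51 Ω.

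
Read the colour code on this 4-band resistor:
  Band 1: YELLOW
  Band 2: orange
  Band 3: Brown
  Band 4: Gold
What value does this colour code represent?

430 Ω

Yellow → 4 (first significant figure)
Orange → 3 (second significant figure)
Brown → ×10 multiplier
43 × 10 = 430 Ω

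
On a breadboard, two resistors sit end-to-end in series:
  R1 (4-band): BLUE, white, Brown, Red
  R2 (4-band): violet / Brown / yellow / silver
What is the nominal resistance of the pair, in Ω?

710690 Ω

R1: blue, white → 69; brown ×10 → 690 Ω.
R2: violet, brown → 71; yellow ×10^4 → 710000 Ω.
Series: 690 + 710000 = 710690 Ω.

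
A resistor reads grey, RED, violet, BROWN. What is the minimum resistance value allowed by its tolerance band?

Grey → 8 (first significant figure)
Red → 2 (second significant figure)
Violet → ×10^7 multiplier
Brown → ±1% tolerance
82 × 10000000 = 820000000 Ω
Minimum = 820000000 × (1 − 1/100) = 811800000 Ω.

811800000 Ω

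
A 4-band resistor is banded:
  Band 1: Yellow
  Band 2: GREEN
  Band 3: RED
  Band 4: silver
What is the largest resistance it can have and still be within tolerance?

Yellow → 4 (first significant figure)
Green → 5 (second significant figure)
Red → ×10^2 multiplier
Silver → ±10% tolerance
45 × 100 = 4500 Ω
Largest = 4500 × (1 + 10/100) = 4950 Ω.

4950 Ω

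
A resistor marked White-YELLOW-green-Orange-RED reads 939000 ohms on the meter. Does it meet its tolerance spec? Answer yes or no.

White → 9 (first significant figure)
Yellow → 4 (second significant figure)
Green → 5 (third significant figure)
Orange → ×10^3 multiplier
Red → ±2% tolerance
945 × 1000 = 945000 Ω
Allowed range: 926100 Ω to 963900 Ω.
939000 ohms lies inside that range.

yes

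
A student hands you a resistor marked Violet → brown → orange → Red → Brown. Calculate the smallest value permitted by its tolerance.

Violet → 7 (first significant figure)
Brown → 1 (second significant figure)
Orange → 3 (third significant figure)
Red → ×10^2 multiplier
Brown → ±1% tolerance
713 × 100 = 71300 Ω
Smallest = 71300 × (1 − 1/100) = 70587 Ω.

70587 Ω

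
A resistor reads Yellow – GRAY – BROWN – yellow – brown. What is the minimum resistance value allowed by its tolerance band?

Yellow → 4 (first significant figure)
Grey → 8 (second significant figure)
Brown → 1 (third significant figure)
Yellow → ×10^4 multiplier
Brown → ±1% tolerance
481 × 10000 = 4810000 Ω
Minimum = 4810000 × (1 − 1/100) = 4761900 Ω.

4761900 Ω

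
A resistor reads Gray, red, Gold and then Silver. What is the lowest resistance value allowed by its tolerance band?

Grey → 8 (first significant figure)
Red → 2 (second significant figure)
Gold → ×0.1 multiplier
Silver → ±10% tolerance
82 × 0.1 = 8.2 Ω
Lowest = 8.2 × (1 − 10/100) = 7.38 Ω.

7.38 Ω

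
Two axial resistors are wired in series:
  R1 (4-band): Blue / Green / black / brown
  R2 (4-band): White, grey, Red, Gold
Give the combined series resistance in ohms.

R1: blue, green → 65; black ×1 → 65 Ω.
R2: white, grey → 98; red ×10^2 → 9800 Ω.
Series: 65 + 9800 = 9865 Ω.

9865 Ω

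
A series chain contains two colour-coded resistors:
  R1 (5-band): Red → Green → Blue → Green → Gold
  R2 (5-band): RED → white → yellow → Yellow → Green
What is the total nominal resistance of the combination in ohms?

R1: red, green, blue → 256; green ×10^5 → 25600000 Ω.
R2: red, white, yellow → 294; yellow ×10^4 → 2940000 Ω.
Series: 25600000 + 2940000 = 28540000 Ω.

28540000 Ω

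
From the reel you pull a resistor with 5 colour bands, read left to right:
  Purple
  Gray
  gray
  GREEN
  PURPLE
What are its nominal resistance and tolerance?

78800000 Ω ±0.1%

Violet → 7 (first significant figure)
Grey → 8 (second significant figure)
Grey → 8 (third significant figure)
Green → ×10^5 multiplier
Violet → ±0.1% tolerance
788 × 100000 = 78800000 Ω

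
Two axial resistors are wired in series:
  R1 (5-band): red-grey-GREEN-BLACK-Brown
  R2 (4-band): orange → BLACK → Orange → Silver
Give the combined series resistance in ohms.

R1: red, grey, green → 285; black ×1 → 285 Ω.
R2: orange, black → 30; orange ×10^3 → 30000 Ω.
Series: 285 + 30000 = 30285 Ω.

30285 Ω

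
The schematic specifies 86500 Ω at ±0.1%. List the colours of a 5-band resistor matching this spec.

grey, blue, green, red, violet

86500 Ω = 865 × 10^2.
8 → grey
6 → blue
5 → green
Multiplier 10^2 → red.
±0.1% tolerance → violet.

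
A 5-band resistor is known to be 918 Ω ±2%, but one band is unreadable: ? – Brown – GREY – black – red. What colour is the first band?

white

918 Ω = 918 × 10^0.
The first band gives digit 9 of the significand, and 9 is white.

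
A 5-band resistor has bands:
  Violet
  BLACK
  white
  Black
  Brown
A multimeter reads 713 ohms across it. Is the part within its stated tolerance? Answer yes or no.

Violet → 7 (first significant figure)
Black → 0 (second significant figure)
White → 9 (third significant figure)
Black → ×1 multiplier
Brown → ±1% tolerance
709 × 1 = 709 Ω
Allowed range: 701.91 Ω to 716.09 Ω.
713 ohms lies inside that range.

yes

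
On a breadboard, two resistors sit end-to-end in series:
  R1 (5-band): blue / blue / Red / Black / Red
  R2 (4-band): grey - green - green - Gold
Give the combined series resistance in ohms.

R1: blue, blue, red → 662; black ×1 → 662 Ω.
R2: grey, green → 85; green ×10^5 → 8500000 Ω.
Series: 662 + 8500000 = 8500662 Ω.

8500662 Ω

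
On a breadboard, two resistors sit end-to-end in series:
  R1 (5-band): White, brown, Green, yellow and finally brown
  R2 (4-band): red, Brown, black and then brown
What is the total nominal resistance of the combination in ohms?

R1: white, brown, green → 915; yellow ×10^4 → 9150000 Ω.
R2: red, brown → 21; black ×1 → 21 Ω.
Series: 9150000 + 21 = 9150021 Ω.

9150021 Ω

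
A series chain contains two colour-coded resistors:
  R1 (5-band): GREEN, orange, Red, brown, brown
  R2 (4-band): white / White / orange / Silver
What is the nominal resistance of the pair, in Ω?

104320 Ω

R1: green, orange, red → 532; brown ×10 → 5320 Ω.
R2: white, white → 99; orange ×10^3 → 99000 Ω.
Series: 5320 + 99000 = 104320 Ω.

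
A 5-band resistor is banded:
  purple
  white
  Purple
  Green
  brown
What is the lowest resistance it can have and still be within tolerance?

Violet → 7 (first significant figure)
White → 9 (second significant figure)
Violet → 7 (third significant figure)
Green → ×10^5 multiplier
Brown → ±1% tolerance
797 × 100000 = 79700000 Ω
Lowest = 79700000 × (1 − 1/100) = 78903000 Ω.

78903000 Ω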